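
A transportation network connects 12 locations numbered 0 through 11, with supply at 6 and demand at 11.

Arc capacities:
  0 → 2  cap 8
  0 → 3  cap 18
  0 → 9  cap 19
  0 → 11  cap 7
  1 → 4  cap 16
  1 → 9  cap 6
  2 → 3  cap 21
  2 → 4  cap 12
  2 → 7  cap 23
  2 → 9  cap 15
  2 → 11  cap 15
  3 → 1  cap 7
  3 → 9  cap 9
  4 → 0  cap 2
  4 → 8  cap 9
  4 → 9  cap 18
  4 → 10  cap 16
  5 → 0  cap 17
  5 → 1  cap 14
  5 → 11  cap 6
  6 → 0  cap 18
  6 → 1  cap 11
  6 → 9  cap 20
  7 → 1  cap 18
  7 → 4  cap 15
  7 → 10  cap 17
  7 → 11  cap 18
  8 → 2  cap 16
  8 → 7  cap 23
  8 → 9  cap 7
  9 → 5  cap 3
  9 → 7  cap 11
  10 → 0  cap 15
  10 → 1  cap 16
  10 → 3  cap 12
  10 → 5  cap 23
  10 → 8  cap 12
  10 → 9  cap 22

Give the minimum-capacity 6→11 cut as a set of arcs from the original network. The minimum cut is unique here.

Min-cut arcs: {(6,0), (6,1), (9,5), (9,7)} (total capacity 43)

augment #1: 6→0→11 push 7
augment #2: 6→0→2→11 push 8
augment #3: 6→9→5→11 push 3
augment #4: 6→9→7→11 push 11
augment #5: 6→1→4→8→2→11 push 7
augment #6: 6→1→4→8→7→11 push 2
augment #7: 6→1→4→10→5→11 push 2
augment #8: 6→0→3→1→4→10→5→11 push 1
augment #9: 6→0→3→1→4→10→8→7→11 push 2
max flow = 43; residual-reachable set from 6 gives S-side
cut edges (S→T): {(6,0), (6,1), (9,5), (9,7)} total cap 43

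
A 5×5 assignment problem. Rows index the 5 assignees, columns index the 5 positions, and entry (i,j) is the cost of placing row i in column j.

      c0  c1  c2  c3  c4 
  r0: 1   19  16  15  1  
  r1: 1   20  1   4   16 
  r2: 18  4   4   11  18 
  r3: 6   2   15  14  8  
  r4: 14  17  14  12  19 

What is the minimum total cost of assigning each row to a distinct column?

Minimum assignment cost: 20

optimal assignment: row0→col4 (cost 1), row1→col0 (cost 1), row2→col2 (cost 4), row3→col1 (cost 2), row4→col3 (cost 12)
total = 1 + 1 + 4 + 2 + 12 = 20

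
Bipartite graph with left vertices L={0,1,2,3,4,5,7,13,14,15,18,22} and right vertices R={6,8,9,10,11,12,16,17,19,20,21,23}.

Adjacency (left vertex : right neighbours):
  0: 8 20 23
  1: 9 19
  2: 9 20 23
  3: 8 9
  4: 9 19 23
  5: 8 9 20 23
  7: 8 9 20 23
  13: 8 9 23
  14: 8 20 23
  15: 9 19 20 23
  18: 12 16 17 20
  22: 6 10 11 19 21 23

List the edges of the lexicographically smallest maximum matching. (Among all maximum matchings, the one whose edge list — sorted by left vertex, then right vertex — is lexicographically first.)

Lex-smallest maximum matching: {(0,8), (1,9), (2,20), (4,19), (5,23), (18,12), (22,6)}

|M| = 7 (so the lex-smallest maximum matching has 7 edges)
process left vertices in ascending order; for each, take the smallest-labelled available neighbour that still permits 7 edges overall, or leave it unmatched if none does
lex-smallest matching: {0-8, 1-9, 2-20, 4-19, 5-23, 18-12, 22-6}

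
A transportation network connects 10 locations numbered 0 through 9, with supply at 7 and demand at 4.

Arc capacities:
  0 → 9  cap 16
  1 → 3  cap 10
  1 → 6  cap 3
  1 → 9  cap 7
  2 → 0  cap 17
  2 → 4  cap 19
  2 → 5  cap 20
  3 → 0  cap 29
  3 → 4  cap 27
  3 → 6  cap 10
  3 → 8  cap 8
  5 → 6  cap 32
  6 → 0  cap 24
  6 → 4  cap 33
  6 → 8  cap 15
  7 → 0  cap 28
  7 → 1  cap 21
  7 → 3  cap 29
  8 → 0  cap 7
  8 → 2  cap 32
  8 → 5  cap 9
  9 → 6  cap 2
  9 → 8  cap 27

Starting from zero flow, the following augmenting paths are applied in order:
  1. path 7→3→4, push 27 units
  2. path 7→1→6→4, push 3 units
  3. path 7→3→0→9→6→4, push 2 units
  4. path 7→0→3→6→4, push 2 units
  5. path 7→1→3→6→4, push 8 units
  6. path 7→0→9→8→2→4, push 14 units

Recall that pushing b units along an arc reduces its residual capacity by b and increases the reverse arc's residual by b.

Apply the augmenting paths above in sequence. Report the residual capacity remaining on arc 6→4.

Residual capacity of (6,4): 18

after path 1 (7→3→4, push 27): res(6,4)=33
after path 2 (7→1→6→4, push 3): res(6,4)=30
after path 3 (7→3→0→9→6→4, push 2): res(6,4)=28
after path 4 (7→0→3→6→4, push 2): res(6,4)=26
after path 5 (7→1→3→6→4, push 8): res(6,4)=18
after path 6 (7→0→9→8→2→4, push 14): res(6,4)=18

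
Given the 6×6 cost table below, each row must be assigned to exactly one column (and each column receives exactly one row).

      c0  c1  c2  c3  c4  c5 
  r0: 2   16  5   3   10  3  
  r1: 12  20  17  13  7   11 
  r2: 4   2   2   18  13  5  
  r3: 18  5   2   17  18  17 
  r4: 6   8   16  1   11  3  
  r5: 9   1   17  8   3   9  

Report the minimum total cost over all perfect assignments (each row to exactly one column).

one of 2 optimal assignments: row0→col0 (cost 2), row1→col4 (cost 7), row2→col5 (cost 5), row3→col2 (cost 2), row4→col3 (cost 1), row5→col1 (cost 1)
total = 2 + 7 + 5 + 2 + 1 + 1 = 18

Minimum assignment cost: 18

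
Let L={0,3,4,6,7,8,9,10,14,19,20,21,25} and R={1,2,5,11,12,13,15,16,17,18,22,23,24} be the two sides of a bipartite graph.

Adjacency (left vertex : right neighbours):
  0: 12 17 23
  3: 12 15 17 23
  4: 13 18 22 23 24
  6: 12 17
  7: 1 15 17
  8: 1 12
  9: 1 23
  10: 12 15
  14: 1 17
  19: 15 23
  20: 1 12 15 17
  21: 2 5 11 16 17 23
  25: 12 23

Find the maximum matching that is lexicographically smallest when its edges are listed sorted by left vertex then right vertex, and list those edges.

Lex-smallest maximum matching: {(0,12), (3,15), (4,13), (6,17), (7,1), (9,23), (21,2)}

|M| = 7 (so the lex-smallest maximum matching has 7 edges)
process left vertices in ascending order; for each, take the smallest-labelled available neighbour that still permits 7 edges overall, or leave it unmatched if none does
lex-smallest matching: {0-12, 3-15, 4-13, 6-17, 7-1, 9-23, 21-2}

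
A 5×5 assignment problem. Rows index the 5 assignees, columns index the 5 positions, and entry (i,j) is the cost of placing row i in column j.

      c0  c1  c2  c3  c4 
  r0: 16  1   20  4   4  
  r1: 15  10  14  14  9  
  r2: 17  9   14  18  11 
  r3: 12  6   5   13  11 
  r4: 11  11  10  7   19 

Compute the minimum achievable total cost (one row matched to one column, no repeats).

Minimum assignment cost: 38

optimal assignment: row0→col3 (cost 4), row1→col4 (cost 9), row2→col1 (cost 9), row3→col2 (cost 5), row4→col0 (cost 11)
total = 4 + 9 + 9 + 5 + 11 = 38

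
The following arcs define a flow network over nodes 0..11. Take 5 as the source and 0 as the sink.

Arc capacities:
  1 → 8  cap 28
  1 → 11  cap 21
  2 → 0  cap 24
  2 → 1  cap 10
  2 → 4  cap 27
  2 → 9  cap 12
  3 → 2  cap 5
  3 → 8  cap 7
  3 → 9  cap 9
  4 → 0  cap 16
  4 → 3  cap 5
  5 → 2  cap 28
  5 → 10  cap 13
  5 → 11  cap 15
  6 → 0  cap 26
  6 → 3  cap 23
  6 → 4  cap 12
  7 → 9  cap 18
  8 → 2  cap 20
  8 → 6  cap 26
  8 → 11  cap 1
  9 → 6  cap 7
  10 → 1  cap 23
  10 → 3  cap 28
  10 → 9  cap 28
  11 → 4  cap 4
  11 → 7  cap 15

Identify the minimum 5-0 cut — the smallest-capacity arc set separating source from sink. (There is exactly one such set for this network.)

Min-cut arcs: {(5,2), (5,10), (9,6), (11,4)} (total capacity 52)

augment #1: 5→2→0 push 24
augment #2: 5→2→4→0 push 4
augment #3: 5→11→4→0 push 4
augment #4: 5→10→9→6→0 push 7
augment #5: 5→10→1→8→6→0 push 6
augment #6: 5→11→7→9→10→1→8→6→0 push 7
max flow = 52; residual-reachable set from 5 gives S-side
cut edges (S→T): {(5,2), (5,10), (9,6), (11,4)} total cap 52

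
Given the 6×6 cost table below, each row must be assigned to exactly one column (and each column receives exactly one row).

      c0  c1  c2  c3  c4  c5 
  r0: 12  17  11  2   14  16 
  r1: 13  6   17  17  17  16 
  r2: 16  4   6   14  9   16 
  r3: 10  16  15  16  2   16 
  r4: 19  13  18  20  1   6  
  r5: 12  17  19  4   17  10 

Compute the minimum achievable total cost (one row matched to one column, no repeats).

optimal assignment: row0→col3 (cost 2), row1→col1 (cost 6), row2→col2 (cost 6), row3→col4 (cost 2), row4→col5 (cost 6), row5→col0 (cost 12)
total = 2 + 6 + 6 + 2 + 6 + 12 = 34

Minimum assignment cost: 34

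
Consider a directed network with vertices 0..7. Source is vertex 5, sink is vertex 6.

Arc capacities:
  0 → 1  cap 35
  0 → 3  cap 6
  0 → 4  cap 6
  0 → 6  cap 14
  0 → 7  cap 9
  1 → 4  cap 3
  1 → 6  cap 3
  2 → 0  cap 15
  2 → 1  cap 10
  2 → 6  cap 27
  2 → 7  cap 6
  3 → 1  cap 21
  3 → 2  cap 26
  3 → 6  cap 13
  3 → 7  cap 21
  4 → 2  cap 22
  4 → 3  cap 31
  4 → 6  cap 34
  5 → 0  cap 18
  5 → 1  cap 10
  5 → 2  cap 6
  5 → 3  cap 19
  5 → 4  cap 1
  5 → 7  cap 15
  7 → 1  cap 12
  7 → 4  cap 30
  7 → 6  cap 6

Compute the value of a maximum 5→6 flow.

Maximum flow value: 65

augment #1: 5→0→6 bottleneck 14, total now 14
augment #2: 5→1→6 bottleneck 3, total now 17
augment #3: 5→2→6 bottleneck 6, total now 23
augment #4: 5→3→6 bottleneck 13, total now 36
augment #5: 5→4→6 bottleneck 1, total now 37
augment #6: 5→7→6 bottleneck 6, total now 43
augment #7: 5→0→4→6 bottleneck 4, total now 47
augment #8: 5→1→4→6 bottleneck 3, total now 50
augment #9: 5→3→2→6 bottleneck 6, total now 56
augment #10: 5→7→4→6 bottleneck 9, total now 65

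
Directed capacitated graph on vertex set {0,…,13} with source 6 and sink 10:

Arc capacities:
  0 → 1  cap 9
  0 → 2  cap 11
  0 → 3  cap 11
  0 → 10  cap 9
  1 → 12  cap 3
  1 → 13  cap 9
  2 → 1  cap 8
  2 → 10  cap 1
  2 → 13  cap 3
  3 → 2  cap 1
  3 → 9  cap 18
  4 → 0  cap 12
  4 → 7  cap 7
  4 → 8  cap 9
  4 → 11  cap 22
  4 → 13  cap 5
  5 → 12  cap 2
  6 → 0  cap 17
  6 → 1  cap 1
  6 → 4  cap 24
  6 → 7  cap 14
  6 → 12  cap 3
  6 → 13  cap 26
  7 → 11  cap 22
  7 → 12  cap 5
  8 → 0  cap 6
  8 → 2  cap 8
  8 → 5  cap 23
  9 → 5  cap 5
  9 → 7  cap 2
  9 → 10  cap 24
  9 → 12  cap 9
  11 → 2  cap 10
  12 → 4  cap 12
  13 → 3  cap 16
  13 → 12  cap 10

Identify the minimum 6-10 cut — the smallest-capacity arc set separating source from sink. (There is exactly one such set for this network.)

Min-cut arcs: {(0,10), (2,10), (3,9)} (total capacity 28)

augment #1: 6→0→10 push 9
augment #2: 6→0→2→10 push 1
augment #3: 6→0→3→9→10 push 7
augment #4: 6→13→3→9→10 push 11
max flow = 28; residual-reachable set from 6 gives S-side
cut edges (S→T): {(0,10), (2,10), (3,9)} total cap 28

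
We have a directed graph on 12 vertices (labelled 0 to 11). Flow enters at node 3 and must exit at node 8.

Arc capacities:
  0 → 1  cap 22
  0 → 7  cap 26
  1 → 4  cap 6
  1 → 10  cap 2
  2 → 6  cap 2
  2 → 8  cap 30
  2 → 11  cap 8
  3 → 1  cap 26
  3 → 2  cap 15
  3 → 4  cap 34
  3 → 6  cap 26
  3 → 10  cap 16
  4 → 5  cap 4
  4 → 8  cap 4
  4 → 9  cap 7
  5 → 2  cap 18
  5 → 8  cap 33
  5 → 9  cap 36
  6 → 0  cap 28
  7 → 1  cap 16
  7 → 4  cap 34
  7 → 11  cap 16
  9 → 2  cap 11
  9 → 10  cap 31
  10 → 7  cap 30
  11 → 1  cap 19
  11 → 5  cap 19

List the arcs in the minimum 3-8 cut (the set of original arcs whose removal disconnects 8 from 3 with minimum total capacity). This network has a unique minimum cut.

augment #1: 3→2→8 push 15
augment #2: 3→4→8 push 4
augment #3: 3→4→5→8 push 4
augment #4: 3→4→9→2→8 push 7
augment #5: 3→10→7→11→5→8 push 16
max flow = 46; residual-reachable set from 3 gives S-side
cut edges (S→T): {(3,2), (4,5), (4,8), (4,9), (7,11)} total cap 46

Min-cut arcs: {(3,2), (4,5), (4,8), (4,9), (7,11)} (total capacity 46)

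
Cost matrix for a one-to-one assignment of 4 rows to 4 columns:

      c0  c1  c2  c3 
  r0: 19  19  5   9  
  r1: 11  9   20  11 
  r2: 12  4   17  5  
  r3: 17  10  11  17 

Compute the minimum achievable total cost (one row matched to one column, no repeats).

optimal assignment: row0→col2 (cost 5), row1→col0 (cost 11), row2→col3 (cost 5), row3→col1 (cost 10)
total = 5 + 11 + 5 + 10 = 31

Minimum assignment cost: 31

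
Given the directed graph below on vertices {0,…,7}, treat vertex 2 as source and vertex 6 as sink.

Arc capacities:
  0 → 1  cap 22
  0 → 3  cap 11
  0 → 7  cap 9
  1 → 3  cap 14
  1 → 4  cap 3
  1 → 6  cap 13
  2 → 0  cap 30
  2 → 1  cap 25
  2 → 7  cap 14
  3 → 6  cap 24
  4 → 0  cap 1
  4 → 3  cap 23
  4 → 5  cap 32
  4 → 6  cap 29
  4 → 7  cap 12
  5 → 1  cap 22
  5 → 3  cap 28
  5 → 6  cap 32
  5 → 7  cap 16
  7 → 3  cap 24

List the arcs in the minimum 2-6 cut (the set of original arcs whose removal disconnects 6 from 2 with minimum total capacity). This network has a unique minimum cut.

augment #1: 2→1→6 push 13
augment #2: 2→0→3→6 push 11
augment #3: 2→1→3→6 push 12
augment #4: 2→7→3→6 push 1
augment #5: 2→0→1→4→6 push 3
max flow = 40; residual-reachable set from 2 gives S-side
cut edges (S→T): {(1,4), (1,6), (3,6)} total cap 40

Min-cut arcs: {(1,4), (1,6), (3,6)} (total capacity 40)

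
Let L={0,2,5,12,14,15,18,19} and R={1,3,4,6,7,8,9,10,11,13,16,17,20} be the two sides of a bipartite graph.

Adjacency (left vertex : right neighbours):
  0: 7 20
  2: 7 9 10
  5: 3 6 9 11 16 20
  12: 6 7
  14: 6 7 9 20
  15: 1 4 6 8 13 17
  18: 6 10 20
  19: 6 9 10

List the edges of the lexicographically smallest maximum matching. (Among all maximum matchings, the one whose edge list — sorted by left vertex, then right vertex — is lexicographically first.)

|M| = 7 (so the lex-smallest maximum matching has 7 edges)
process left vertices in ascending order; for each, take the smallest-labelled available neighbour that still permits 7 edges overall, or leave it unmatched if none does
lex-smallest matching: {0-7, 2-9, 5-3, 12-6, 14-20, 15-1, 18-10}

Lex-smallest maximum matching: {(0,7), (2,9), (5,3), (12,6), (14,20), (15,1), (18,10)}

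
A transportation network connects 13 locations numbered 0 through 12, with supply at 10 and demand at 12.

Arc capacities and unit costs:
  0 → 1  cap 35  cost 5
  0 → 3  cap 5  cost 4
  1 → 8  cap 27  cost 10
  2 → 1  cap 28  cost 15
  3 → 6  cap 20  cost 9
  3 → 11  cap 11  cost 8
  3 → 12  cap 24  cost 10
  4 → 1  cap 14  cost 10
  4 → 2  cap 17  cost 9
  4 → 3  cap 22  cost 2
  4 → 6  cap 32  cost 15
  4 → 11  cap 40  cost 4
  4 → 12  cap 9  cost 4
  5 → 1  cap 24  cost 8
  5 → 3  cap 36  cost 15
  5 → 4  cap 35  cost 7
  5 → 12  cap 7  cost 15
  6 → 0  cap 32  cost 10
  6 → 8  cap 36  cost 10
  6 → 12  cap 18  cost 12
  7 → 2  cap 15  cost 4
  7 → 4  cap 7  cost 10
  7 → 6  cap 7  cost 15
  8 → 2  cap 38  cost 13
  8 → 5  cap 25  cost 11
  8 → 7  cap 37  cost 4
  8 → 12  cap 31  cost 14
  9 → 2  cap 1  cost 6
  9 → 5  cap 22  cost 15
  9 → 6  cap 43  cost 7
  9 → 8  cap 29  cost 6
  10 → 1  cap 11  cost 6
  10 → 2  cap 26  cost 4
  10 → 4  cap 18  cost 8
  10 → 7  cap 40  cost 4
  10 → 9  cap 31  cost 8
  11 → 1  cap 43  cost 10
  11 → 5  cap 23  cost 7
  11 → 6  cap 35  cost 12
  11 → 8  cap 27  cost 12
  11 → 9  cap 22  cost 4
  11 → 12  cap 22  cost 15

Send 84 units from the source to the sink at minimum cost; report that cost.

Minimum cost for 84 units: 2407

shortest-cost path #1: 10→4→12 push 9 @ unit cost 12 (adds 108)
shortest-cost path #2: 10→4→3→12 push 9 @ unit cost 20 (adds 180)
shortest-cost path #3: 10→7→4→3→12 push 7 @ unit cost 26 (adds 182)
shortest-cost path #4: 10→9→6→12 push 18 @ unit cost 27 (adds 486)
shortest-cost path #5: 10→9→8→12 push 13 @ unit cost 28 (adds 364)
shortest-cost path #6: 10→1→8→12 push 11 @ unit cost 30 (adds 330)
shortest-cost path #7: 10→7→6→9→8→12 push 7 @ unit cost 32 (adds 224)
shortest-cost path #8: 10→2→1→8→9→5→12 push 7 @ unit cost 53 (adds 371)
shortest-cost path #9: 10→2→1→8→9→6→0→3→12 push 3 @ unit cost 54 (adds 162)
total cost = 2407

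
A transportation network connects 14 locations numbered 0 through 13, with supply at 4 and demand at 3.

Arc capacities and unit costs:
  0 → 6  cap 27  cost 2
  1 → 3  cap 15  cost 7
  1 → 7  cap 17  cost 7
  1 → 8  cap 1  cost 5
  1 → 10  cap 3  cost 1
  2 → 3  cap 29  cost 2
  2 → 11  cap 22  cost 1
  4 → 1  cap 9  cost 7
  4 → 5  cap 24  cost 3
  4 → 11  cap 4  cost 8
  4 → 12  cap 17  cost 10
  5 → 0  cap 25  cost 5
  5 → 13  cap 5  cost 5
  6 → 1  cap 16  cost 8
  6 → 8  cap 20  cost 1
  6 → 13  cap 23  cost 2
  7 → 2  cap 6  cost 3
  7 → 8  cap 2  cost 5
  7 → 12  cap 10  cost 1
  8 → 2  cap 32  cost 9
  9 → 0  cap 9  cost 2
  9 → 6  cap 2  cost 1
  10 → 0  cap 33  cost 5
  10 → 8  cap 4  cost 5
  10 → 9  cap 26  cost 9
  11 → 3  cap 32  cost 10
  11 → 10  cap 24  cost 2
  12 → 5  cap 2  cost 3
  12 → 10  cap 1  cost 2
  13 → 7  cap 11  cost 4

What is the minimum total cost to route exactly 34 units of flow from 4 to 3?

shortest-cost path #1: 4→1→3 push 9 @ unit cost 14 (adds 126)
shortest-cost path #2: 4→5→13→7→2→3 push 5 @ unit cost 17 (adds 85)
shortest-cost path #3: 4→11→3 push 4 @ unit cost 18 (adds 72)
shortest-cost path #4: 4→5→0→6→13→7→2→3 push 1 @ unit cost 21 (adds 21)
shortest-cost path #5: 4→5→0→6→8→2→3 push 15 @ unit cost 22 (adds 330)
total cost = 634

Minimum cost for 34 units: 634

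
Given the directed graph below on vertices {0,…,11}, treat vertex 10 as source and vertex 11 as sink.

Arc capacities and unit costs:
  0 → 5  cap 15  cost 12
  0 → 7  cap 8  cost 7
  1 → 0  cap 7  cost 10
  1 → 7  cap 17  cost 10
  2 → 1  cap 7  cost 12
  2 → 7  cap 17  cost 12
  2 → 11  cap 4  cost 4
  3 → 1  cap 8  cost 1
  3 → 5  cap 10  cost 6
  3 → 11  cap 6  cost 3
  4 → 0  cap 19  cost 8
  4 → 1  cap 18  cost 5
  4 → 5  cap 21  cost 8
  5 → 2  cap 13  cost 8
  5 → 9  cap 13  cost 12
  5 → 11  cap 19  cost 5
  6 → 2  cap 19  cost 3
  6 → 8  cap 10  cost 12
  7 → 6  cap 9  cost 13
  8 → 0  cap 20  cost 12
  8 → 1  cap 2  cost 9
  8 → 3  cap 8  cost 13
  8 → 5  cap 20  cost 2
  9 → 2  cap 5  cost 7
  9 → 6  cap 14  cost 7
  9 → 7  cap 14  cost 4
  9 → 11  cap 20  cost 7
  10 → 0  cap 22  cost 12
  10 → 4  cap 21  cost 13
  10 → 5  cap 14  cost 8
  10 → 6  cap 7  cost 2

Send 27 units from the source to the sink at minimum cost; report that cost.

shortest-cost path #1: 10→6→2→11 push 4 @ unit cost 9 (adds 36)
shortest-cost path #2: 10→5→11 push 14 @ unit cost 13 (adds 182)
shortest-cost path #3: 10→6→8→5→11 push 3 @ unit cost 21 (adds 63)
shortest-cost path #4: 10→4→5→11 push 2 @ unit cost 26 (adds 52)
shortest-cost path #5: 10→4→5→8→3→11 push 3 @ unit cost 35 (adds 105)
shortest-cost path #6: 10→4→5→9→11 push 1 @ unit cost 40 (adds 40)
total cost = 478

Minimum cost for 27 units: 478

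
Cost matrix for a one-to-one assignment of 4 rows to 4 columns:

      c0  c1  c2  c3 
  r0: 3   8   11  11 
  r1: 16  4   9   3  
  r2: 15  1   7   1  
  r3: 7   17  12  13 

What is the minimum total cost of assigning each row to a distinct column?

optimal assignment: row0→col0 (cost 3), row1→col3 (cost 3), row2→col1 (cost 1), row3→col2 (cost 12)
total = 3 + 3 + 1 + 12 = 19

Minimum assignment cost: 19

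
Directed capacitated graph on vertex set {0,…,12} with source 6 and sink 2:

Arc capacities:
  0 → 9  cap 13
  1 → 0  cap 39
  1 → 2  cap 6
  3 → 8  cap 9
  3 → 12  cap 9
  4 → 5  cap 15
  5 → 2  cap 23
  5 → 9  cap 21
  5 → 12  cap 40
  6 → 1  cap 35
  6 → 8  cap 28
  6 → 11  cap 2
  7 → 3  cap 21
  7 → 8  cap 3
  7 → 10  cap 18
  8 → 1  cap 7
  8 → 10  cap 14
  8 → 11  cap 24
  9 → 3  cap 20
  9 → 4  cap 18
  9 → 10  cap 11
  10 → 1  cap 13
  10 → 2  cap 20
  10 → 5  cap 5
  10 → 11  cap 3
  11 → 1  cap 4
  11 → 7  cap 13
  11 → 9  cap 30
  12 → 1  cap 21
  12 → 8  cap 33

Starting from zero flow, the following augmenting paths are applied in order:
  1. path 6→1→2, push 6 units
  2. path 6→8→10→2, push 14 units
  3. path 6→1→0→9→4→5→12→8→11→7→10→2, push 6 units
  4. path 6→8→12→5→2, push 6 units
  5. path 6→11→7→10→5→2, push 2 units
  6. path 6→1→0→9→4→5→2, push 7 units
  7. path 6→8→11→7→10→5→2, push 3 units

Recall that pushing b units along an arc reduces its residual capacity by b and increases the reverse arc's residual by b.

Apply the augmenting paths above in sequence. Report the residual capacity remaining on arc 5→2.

Residual capacity of (5,2): 5

after path 1 (6→1→2, push 6): res(5,2)=23
after path 2 (6→8→10→2, push 14): res(5,2)=23
after path 3 (6→1→0→9→4→5→12→8→11→7→10→2, push 6): res(5,2)=23
after path 4 (6→8→12→5→2, push 6): res(5,2)=17
after path 5 (6→11→7→10→5→2, push 2): res(5,2)=15
after path 6 (6→1→0→9→4→5→2, push 7): res(5,2)=8
after path 7 (6→8→11→7→10→5→2, push 3): res(5,2)=5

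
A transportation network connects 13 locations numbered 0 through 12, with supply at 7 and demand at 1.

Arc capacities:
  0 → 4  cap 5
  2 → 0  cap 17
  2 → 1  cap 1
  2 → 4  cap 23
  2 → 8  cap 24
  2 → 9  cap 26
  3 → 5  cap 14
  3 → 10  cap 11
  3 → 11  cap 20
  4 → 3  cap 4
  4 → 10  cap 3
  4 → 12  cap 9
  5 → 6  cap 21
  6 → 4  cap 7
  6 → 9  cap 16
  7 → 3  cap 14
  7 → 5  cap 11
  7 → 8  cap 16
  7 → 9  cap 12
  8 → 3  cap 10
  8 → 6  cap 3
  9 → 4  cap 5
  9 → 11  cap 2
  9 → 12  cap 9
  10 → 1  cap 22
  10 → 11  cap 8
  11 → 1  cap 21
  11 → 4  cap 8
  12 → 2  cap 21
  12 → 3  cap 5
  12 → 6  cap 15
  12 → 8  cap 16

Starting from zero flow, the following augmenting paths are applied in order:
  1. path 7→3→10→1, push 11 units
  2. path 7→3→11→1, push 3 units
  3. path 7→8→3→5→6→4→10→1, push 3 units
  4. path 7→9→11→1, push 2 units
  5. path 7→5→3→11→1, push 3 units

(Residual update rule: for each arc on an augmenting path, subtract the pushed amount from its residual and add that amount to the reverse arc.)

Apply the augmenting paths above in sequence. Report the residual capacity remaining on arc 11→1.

after path 1 (7→3→10→1, push 11): res(11,1)=21
after path 2 (7→3→11→1, push 3): res(11,1)=18
after path 3 (7→8→3→5→6→4→10→1, push 3): res(11,1)=18
after path 4 (7→9→11→1, push 2): res(11,1)=16
after path 5 (7→5→3→11→1, push 3): res(11,1)=13

Residual capacity of (11,1): 13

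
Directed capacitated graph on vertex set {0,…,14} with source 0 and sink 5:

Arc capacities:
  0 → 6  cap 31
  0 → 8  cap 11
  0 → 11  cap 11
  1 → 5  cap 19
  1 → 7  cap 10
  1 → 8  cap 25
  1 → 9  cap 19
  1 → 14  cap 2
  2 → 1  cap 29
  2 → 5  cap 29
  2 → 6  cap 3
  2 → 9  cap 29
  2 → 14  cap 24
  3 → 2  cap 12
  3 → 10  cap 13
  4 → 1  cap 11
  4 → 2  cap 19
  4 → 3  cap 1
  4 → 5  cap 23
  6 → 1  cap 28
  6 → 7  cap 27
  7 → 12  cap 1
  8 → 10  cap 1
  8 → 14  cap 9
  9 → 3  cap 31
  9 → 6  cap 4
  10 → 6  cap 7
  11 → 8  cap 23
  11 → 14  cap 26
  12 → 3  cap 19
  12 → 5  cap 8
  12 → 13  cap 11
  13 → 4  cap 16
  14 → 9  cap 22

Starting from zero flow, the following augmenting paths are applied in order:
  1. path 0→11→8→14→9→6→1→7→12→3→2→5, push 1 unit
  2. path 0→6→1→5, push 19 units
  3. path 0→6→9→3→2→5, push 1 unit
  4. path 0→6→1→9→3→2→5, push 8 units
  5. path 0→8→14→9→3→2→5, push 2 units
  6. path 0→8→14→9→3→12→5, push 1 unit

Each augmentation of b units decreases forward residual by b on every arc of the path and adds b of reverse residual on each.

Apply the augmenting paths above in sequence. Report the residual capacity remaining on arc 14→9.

Residual capacity of (14,9): 18

after path 1 (0→11→8→14→9→6→1→7→12→3→2→5, push 1): res(14,9)=21
after path 2 (0→6→1→5, push 19): res(14,9)=21
after path 3 (0→6→9→3→2→5, push 1): res(14,9)=21
after path 4 (0→6→1→9→3→2→5, push 8): res(14,9)=21
after path 5 (0→8→14→9→3→2→5, push 2): res(14,9)=19
after path 6 (0→8→14→9→3→12→5, push 1): res(14,9)=18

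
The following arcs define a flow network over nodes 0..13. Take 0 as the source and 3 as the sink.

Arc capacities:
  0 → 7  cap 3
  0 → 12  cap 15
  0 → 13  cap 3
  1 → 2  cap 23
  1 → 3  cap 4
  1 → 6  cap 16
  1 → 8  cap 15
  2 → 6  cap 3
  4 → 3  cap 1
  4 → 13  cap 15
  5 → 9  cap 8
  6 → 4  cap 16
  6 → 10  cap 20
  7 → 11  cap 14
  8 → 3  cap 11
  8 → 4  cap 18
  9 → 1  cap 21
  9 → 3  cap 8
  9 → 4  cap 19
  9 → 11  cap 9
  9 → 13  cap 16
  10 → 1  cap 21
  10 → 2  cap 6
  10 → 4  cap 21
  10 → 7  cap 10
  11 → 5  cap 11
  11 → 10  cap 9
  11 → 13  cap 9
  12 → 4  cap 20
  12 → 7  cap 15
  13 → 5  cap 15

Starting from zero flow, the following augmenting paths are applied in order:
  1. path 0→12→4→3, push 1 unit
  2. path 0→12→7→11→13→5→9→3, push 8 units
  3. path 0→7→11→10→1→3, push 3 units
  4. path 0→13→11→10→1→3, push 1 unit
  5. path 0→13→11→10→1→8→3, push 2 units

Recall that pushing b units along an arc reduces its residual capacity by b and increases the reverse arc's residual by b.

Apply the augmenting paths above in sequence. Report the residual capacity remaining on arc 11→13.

Residual capacity of (11,13): 4

after path 1 (0→12→4→3, push 1): res(11,13)=9
after path 2 (0→12→7→11→13→5→9→3, push 8): res(11,13)=1
after path 3 (0→7→11→10→1→3, push 3): res(11,13)=1
after path 4 (0→13→11→10→1→3, push 1): res(11,13)=2
after path 5 (0→13→11→10→1→8→3, push 2): res(11,13)=4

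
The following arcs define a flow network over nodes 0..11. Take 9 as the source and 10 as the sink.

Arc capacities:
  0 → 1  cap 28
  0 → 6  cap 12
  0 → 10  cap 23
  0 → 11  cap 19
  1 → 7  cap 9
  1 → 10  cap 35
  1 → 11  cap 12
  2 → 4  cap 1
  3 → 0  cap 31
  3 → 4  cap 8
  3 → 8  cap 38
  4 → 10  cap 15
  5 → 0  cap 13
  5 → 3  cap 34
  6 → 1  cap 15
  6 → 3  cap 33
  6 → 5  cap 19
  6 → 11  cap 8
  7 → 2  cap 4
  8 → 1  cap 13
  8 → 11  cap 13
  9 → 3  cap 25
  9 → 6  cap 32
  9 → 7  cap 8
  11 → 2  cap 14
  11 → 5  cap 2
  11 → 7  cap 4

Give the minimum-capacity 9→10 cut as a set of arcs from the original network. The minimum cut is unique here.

augment #1: 9→3→0→10 push 23
augment #2: 9→3→4→10 push 2
augment #3: 9→6→1→10 push 15
augment #4: 9→6→3→4→10 push 6
augment #5: 9→7→2→4→10 push 1
augment #6: 9→6→3→0→1→10 push 8
augment #7: 9→6→3→8→1→10 push 3
max flow = 58; residual-reachable set from 9 gives S-side
cut edges (S→T): {(2,4), (9,3), (9,6)} total cap 58

Min-cut arcs: {(2,4), (9,3), (9,6)} (total capacity 58)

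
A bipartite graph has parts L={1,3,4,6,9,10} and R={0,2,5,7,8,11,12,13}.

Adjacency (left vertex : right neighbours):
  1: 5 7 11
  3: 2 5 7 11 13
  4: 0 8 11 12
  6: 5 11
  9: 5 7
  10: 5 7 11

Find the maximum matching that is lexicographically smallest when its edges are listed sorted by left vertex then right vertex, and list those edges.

|M| = 5 (so the lex-smallest maximum matching has 5 edges)
process left vertices in ascending order; for each, take the smallest-labelled available neighbour that still permits 5 edges overall, or leave it unmatched if none does
lex-smallest matching: {1-5, 3-2, 4-0, 6-11, 9-7}

Lex-smallest maximum matching: {(1,5), (3,2), (4,0), (6,11), (9,7)}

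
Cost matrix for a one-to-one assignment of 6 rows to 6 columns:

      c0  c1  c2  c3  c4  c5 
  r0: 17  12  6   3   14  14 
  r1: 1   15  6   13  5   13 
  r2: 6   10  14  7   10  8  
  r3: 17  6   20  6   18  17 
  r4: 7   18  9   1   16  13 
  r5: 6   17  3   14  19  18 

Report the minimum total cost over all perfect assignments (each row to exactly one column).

one of 2 optimal assignments: row0→col2 (cost 6), row1→col4 (cost 5), row2→col5 (cost 8), row3→col1 (cost 6), row4→col3 (cost 1), row5→col0 (cost 6)
total = 6 + 5 + 8 + 6 + 1 + 6 = 32

Minimum assignment cost: 32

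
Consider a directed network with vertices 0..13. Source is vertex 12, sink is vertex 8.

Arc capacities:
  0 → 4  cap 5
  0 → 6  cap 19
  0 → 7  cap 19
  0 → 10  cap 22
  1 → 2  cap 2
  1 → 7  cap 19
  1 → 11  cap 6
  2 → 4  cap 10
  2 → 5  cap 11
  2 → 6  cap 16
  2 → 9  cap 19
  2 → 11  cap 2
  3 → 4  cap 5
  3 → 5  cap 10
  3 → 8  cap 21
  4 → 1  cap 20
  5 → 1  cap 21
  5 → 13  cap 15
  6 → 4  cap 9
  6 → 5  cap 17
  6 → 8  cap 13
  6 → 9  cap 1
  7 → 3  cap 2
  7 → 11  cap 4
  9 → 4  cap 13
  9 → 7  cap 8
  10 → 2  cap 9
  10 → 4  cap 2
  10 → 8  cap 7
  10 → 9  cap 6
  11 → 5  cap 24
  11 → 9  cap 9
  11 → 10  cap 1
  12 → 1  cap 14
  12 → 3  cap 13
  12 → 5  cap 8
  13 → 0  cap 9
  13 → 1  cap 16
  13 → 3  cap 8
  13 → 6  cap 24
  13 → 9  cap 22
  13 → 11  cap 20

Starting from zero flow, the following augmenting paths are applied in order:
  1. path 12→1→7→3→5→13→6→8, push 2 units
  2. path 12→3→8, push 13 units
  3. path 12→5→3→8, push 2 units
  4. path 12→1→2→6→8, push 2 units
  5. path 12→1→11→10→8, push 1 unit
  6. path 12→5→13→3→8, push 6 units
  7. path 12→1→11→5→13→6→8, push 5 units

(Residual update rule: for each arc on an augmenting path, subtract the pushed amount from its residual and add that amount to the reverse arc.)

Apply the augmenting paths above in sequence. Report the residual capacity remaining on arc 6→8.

Residual capacity of (6,8): 4

after path 1 (12→1→7→3→5→13→6→8, push 2): res(6,8)=11
after path 2 (12→3→8, push 13): res(6,8)=11
after path 3 (12→5→3→8, push 2): res(6,8)=11
after path 4 (12→1→2→6→8, push 2): res(6,8)=9
after path 5 (12→1→11→10→8, push 1): res(6,8)=9
after path 6 (12→5→13→3→8, push 6): res(6,8)=9
after path 7 (12→1→11→5→13→6→8, push 5): res(6,8)=4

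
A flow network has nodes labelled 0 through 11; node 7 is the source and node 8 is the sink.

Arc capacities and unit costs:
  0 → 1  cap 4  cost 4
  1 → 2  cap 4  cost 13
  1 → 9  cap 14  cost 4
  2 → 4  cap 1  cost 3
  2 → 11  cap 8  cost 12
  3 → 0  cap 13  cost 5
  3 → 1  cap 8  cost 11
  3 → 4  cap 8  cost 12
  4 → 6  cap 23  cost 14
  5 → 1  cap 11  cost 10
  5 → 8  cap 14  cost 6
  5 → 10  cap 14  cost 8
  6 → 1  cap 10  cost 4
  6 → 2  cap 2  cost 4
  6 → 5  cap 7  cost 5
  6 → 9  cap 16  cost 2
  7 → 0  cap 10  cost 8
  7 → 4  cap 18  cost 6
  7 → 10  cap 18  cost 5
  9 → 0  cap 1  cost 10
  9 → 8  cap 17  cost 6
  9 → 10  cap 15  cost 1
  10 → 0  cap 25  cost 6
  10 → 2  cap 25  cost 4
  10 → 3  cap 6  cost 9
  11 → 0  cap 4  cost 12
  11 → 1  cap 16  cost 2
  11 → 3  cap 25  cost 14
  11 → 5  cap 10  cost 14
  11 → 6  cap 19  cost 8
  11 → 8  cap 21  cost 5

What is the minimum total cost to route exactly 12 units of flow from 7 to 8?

shortest-cost path #1: 7→0→1→9→8 push 4 @ unit cost 22 (adds 88)
shortest-cost path #2: 7→10→2→11→8 push 8 @ unit cost 26 (adds 208)
total cost = 296

Minimum cost for 12 units: 296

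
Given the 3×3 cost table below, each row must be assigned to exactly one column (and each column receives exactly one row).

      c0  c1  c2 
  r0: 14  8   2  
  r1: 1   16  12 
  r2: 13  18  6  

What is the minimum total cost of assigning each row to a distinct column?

Minimum assignment cost: 15

optimal assignment: row0→col1 (cost 8), row1→col0 (cost 1), row2→col2 (cost 6)
total = 8 + 1 + 6 = 15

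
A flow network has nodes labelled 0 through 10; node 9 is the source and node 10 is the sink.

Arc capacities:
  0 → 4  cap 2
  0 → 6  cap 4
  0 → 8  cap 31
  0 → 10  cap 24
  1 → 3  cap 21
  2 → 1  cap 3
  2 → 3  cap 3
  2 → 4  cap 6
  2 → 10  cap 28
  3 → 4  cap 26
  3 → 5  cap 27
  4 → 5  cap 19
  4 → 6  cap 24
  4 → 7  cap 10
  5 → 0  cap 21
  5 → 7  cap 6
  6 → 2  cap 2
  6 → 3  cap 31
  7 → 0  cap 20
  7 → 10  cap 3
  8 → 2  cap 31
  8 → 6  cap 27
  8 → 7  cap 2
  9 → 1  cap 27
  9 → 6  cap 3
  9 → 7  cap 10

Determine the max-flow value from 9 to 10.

Maximum flow value: 34

augment #1: 9→7→10 bottleneck 3, total now 3
augment #2: 9→6→2→10 bottleneck 2, total now 5
augment #3: 9→7→0→10 bottleneck 7, total now 12
augment #4: 9→1→3→5→0→10 bottleneck 17, total now 29
augment #5: 9→1→3→5→0→8→2→10 bottleneck 4, total now 33
augment #6: 9→6→3→4→7→0→8→2→10 bottleneck 1, total now 34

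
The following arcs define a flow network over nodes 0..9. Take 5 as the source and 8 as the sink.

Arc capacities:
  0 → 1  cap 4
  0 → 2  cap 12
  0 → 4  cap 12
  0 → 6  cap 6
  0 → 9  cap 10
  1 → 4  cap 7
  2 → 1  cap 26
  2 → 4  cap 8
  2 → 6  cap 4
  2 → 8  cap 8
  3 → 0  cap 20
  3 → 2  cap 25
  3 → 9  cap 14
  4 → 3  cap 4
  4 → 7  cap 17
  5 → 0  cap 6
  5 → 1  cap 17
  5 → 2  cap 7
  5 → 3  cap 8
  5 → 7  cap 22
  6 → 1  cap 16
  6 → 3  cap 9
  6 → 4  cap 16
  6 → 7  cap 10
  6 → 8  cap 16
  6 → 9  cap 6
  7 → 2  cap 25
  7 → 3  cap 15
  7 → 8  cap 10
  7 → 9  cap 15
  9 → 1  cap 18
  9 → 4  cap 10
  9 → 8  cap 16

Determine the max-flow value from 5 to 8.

Maximum flow value: 44

augment #1: 5→2→8 bottleneck 7, total now 7
augment #2: 5→7→8 bottleneck 10, total now 17
augment #3: 5→0→2→8 bottleneck 1, total now 18
augment #4: 5→0→6→8 bottleneck 5, total now 23
augment #5: 5→3→9→8 bottleneck 8, total now 31
augment #6: 5→7→9→8 bottleneck 8, total now 39
augment #7: 5→7→2→6→8 bottleneck 4, total now 43
augment #8: 5→1→4→3→0→6→8 bottleneck 1, total now 44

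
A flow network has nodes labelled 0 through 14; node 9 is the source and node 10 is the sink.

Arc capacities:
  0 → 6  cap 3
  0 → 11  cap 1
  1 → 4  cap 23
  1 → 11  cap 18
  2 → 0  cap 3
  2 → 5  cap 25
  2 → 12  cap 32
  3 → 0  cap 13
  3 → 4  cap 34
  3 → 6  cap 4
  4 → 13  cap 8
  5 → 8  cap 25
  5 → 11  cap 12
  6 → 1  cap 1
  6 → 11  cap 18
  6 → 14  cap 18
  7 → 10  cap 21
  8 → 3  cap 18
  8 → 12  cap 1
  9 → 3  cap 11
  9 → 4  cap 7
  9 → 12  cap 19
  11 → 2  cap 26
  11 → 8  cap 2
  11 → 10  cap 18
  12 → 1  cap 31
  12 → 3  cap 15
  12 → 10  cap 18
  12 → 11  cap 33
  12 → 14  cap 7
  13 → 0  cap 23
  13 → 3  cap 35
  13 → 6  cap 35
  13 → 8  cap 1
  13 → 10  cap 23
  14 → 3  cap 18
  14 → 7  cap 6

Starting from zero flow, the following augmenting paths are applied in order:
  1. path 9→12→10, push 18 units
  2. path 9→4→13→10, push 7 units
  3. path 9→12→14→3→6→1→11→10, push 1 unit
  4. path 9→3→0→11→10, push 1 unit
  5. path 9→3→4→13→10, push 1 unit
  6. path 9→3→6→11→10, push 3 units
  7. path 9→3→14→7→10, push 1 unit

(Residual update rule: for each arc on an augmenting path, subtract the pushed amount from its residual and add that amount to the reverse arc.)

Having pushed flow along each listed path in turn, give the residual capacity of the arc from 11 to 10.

after path 1 (9→12→10, push 18): res(11,10)=18
after path 2 (9→4→13→10, push 7): res(11,10)=18
after path 3 (9→12→14→3→6→1→11→10, push 1): res(11,10)=17
after path 4 (9→3→0→11→10, push 1): res(11,10)=16
after path 5 (9→3→4→13→10, push 1): res(11,10)=16
after path 6 (9→3→6→11→10, push 3): res(11,10)=13
after path 7 (9→3→14→7→10, push 1): res(11,10)=13

Residual capacity of (11,10): 13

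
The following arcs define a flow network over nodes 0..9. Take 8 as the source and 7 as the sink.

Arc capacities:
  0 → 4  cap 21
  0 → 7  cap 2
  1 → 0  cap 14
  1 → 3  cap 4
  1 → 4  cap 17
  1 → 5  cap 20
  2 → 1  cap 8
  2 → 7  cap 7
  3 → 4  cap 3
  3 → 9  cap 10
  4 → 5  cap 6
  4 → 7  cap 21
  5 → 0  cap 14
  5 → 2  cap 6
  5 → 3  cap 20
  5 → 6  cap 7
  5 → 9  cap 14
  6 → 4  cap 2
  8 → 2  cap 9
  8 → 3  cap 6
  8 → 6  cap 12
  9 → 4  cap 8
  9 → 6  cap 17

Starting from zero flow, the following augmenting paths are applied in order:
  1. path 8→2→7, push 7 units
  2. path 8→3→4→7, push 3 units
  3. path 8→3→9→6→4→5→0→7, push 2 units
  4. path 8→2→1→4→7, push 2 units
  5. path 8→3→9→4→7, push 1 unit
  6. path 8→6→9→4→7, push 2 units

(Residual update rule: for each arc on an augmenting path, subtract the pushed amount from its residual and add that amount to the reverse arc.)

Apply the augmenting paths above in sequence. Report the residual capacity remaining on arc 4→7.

after path 1 (8→2→7, push 7): res(4,7)=21
after path 2 (8→3→4→7, push 3): res(4,7)=18
after path 3 (8→3→9→6→4→5→0→7, push 2): res(4,7)=18
after path 4 (8→2→1→4→7, push 2): res(4,7)=16
after path 5 (8→3→9→4→7, push 1): res(4,7)=15
after path 6 (8→6→9→4→7, push 2): res(4,7)=13

Residual capacity of (4,7): 13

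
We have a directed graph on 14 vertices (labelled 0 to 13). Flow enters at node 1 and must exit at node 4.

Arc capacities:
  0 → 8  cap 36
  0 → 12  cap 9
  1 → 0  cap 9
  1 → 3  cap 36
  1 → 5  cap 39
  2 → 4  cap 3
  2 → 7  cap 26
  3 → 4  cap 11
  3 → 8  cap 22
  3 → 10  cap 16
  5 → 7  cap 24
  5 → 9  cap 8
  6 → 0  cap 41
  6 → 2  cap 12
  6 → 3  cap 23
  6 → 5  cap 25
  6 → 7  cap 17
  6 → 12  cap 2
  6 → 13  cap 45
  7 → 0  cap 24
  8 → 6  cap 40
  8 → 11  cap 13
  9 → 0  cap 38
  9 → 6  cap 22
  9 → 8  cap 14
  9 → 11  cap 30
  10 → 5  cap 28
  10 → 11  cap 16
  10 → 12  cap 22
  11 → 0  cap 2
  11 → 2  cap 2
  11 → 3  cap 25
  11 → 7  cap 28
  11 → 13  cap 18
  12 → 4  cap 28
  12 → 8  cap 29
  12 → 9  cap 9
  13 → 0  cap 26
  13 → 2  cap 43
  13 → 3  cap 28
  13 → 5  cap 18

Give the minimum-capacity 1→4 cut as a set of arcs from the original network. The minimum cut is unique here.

augment #1: 1→3→4 push 11
augment #2: 1→0→12→4 push 9
augment #3: 1→3→10→12→4 push 16
augment #4: 1→3→8→6→2→4 push 3
augment #5: 1→3→8→6→12→4 push 2
max flow = 41; residual-reachable set from 1 gives S-side
cut edges (S→T): {(0,12), (2,4), (3,4), (3,10), (6,12)} total cap 41

Min-cut arcs: {(0,12), (2,4), (3,4), (3,10), (6,12)} (total capacity 41)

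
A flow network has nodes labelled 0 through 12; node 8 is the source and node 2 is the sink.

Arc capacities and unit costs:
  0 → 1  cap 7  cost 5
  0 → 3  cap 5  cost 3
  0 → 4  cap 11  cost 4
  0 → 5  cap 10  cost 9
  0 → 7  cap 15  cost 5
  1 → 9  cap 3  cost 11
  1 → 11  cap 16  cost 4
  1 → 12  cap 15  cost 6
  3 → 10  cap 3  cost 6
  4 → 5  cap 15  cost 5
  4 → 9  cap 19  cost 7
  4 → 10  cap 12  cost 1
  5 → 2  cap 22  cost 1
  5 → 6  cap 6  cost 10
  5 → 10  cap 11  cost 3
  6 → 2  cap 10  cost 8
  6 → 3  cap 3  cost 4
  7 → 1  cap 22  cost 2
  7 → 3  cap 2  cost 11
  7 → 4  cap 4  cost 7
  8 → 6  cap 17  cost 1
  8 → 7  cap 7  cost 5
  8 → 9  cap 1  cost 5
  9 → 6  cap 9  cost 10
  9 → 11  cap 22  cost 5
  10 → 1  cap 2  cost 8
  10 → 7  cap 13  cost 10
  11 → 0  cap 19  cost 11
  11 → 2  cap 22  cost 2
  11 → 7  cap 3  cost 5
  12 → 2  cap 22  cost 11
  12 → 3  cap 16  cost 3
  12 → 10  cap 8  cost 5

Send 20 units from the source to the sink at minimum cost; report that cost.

Minimum cost for 20 units: 243

shortest-cost path #1: 8→6→2 push 10 @ unit cost 9 (adds 90)
shortest-cost path #2: 8→9→11→2 push 1 @ unit cost 12 (adds 12)
shortest-cost path #3: 8→7→1→11→2 push 7 @ unit cost 13 (adds 91)
shortest-cost path #4: 8→6→3→10→1→11→2 push 2 @ unit cost 25 (adds 50)
total cost = 243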